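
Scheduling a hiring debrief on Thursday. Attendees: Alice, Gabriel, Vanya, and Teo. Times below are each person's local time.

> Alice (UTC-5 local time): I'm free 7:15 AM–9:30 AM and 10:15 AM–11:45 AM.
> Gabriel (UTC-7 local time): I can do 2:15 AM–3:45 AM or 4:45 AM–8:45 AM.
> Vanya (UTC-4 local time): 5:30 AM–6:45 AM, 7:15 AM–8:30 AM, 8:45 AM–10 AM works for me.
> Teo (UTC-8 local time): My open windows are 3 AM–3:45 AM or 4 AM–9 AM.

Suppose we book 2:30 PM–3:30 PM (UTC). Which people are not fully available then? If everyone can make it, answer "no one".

Alice in UTC: 12:15-14:30, 15:15-16:45 (add 5h to convert from UTC-5).
Gabriel in UTC: 09:15-10:45, 11:45-15:45 (add 7h to convert from UTC-7).
Vanya in UTC: 09:30-10:45, 11:15-12:30, 12:45-14:00 (add 4h to convert from UTC-4).
Teo in UTC: 11:00-11:45, 12:00-17:00 (add 8h to convert from UTC-8).
Alice: not fully free for 14:30-15:30. Gabriel: free for 14:30-15:30. Vanya: not fully free for 14:30-15:30. Teo: free for 14:30-15:30.

Alice, Vanya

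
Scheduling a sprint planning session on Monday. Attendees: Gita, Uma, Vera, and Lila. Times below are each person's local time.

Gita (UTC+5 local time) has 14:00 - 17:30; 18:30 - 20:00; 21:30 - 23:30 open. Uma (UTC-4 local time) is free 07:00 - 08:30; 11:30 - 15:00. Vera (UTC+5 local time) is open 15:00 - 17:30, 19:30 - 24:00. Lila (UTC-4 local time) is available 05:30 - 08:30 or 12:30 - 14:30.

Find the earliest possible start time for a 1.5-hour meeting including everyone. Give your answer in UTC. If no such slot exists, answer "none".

11:00

Gita in UTC: 09:00-12:30, 13:30-15:00, 16:30-18:30 (subtract 5h to convert from UTC+5).
Uma in UTC: 11:00-12:30, 15:30-19:00 (add 4h to convert from UTC-4).
Vera in UTC: 10:00-12:30, 14:30-19:00 (subtract 5h to convert from UTC+5).
Lila in UTC: 09:30-12:30, 16:30-18:30 (add 4h to convert from UTC-4).
Gita ∩ Uma: 11:00-12:30, 16:30-18:30.
Gita ∩ Uma ∩ Vera: 11:00-12:30, 16:30-18:30.
Gita ∩ Uma ∩ Vera ∩ Lila: 11:00-12:30, 16:30-18:30.
The first common window of at least 90 minutes is 11:00-12:30, so the earliest start is 11:00.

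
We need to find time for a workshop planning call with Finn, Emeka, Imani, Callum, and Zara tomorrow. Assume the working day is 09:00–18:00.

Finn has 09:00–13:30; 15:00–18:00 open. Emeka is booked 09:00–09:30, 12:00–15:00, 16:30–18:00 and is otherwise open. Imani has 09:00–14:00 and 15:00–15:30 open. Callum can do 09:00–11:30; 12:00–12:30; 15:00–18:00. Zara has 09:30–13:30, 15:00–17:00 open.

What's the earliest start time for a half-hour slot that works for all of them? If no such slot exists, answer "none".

09:30

Finn free: 09:00-13:30, 15:00-18:00.
Emeka free: 09:30-12:00, 15:00-16:30 (invert busy blocks within the working day).
Imani free: 09:00-14:00, 15:00-15:30.
Callum free: 09:00-11:30, 12:00-12:30, 15:00-18:00.
Zara free: 09:30-13:30, 15:00-17:00.
Finn ∩ Emeka: 09:30-12:00, 15:00-16:30.
Finn ∩ Emeka ∩ Imani: 09:30-12:00, 15:00-15:30.
Finn ∩ Emeka ∩ Imani ∩ Callum: 09:30-11:30, 15:00-15:30.
Finn ∩ Emeka ∩ Imani ∩ Callum ∩ Zara: 09:30-11:30, 15:00-15:30.
The first common window of at least 30 minutes is 09:30-11:30, so the earliest start is 09:30.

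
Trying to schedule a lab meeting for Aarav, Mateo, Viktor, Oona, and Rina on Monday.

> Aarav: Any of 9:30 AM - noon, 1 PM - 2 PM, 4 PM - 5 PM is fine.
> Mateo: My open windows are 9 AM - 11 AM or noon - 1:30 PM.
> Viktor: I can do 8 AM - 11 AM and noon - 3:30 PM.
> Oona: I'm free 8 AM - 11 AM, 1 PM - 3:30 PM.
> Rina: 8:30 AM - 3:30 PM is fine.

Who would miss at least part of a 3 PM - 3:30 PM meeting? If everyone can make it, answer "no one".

Aarav, Mateo

Aarav: not fully free for 15:00-15:30. Mateo: not fully free for 15:00-15:30. Viktor: free for 15:00-15:30. Oona: free for 15:00-15:30. Rina: free for 15:00-15:30.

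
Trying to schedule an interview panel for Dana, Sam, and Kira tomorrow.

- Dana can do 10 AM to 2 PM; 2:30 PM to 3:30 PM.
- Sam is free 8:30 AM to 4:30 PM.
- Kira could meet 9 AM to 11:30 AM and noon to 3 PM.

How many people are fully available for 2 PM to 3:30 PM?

1

Sam can make the full 14:00-15:30 slot — that's 1.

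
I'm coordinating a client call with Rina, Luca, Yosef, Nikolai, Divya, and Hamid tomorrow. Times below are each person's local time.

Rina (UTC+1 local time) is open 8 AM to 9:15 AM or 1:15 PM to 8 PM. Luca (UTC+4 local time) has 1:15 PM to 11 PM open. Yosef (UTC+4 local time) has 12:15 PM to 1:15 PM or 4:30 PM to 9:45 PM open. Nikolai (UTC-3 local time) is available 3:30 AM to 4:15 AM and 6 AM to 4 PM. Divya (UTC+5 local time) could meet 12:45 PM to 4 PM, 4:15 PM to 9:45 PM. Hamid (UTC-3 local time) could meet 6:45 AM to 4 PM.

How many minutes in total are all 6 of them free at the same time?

Rina in UTC: 07:00-08:15, 12:15-19:00 (subtract 1h to convert from UTC+1).
Luca in UTC: 09:15-19:00 (subtract 4h to convert from UTC+4).
Yosef in UTC: 08:15-09:15, 12:30-17:45 (subtract 4h to convert from UTC+4).
Nikolai in UTC: 06:30-07:15, 09:00-19:00 (add 3h to convert from UTC-3).
Divya in UTC: 07:45-11:00, 11:15-16:45 (subtract 5h to convert from UTC+5).
Hamid in UTC: 09:45-19:00 (add 3h to convert from UTC-3).
Rina ∩ Luca: 12:15-19:00.
Rina ∩ Luca ∩ Yosef: 12:30-17:45.
Rina ∩ Luca ∩ Yosef ∩ Nikolai: 12:30-17:45.
Rina ∩ Luca ∩ Yosef ∩ Nikolai ∩ Divya: 12:30-16:45.
Rina ∩ Luca ∩ Yosef ∩ Nikolai ∩ Divya ∩ Hamid: 12:30-16:45.
That's a single block of 255 minutes.

255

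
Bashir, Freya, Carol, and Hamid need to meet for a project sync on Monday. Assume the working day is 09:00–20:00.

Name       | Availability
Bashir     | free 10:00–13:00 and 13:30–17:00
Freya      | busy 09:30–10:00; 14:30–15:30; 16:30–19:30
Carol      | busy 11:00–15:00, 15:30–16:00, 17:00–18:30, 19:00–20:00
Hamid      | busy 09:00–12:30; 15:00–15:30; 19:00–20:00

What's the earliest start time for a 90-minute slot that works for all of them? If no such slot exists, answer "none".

none

Bashir free: 10:00-13:00, 13:30-17:00.
Freya free: 09:00-09:30, 10:00-14:30, 15:30-16:30, 19:30-20:00 (invert busy blocks within the working day).
Carol free: 09:00-11:00, 15:00-15:30, 16:00-17:00, 18:30-19:00 (invert busy blocks within the working day).
Hamid free: 12:30-15:00, 15:30-19:00 (invert busy blocks within the working day).
Bashir ∩ Freya: 10:00-13:00, 13:30-14:30, 15:30-16:30.
Bashir ∩ Freya ∩ Carol: 10:00-11:00, 16:00-16:30.
Bashir ∩ Freya ∩ Carol ∩ Hamid: 16:00-16:30.
So the common availability across everyone is 16:00-16:30.
No common window is at least 90 minutes long.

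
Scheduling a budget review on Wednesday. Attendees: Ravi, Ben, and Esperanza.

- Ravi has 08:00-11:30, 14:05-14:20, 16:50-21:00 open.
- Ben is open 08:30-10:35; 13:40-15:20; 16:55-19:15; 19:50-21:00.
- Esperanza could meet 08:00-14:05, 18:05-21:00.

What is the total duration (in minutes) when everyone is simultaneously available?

Ravi ∩ Ben: 08:30-10:35, 14:05-14:20, 16:55-19:15, 19:50-21:00.
Ravi ∩ Ben ∩ Esperanza: 08:30-10:35, 18:05-19:15, 19:50-21:00.
Summing the common windows: 125 + 70 + 70 = 265 minutes.

265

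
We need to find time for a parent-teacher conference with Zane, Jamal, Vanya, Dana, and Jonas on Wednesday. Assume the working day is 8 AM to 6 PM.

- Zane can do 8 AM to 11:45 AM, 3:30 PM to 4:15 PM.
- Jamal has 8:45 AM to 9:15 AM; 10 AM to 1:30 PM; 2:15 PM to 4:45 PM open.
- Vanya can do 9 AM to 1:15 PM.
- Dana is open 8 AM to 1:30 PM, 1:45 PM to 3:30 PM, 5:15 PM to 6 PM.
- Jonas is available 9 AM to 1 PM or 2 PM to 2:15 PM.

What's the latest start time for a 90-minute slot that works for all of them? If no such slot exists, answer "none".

Zane ∩ Jamal: 08:45-09:15, 10:00-11:45, 15:30-16:15.
Zane ∩ Jamal ∩ Vanya: 09:00-09:15, 10:00-11:45.
Zane ∩ Jamal ∩ Vanya ∩ Dana: 09:00-09:15, 10:00-11:45.
Zane ∩ Jamal ∩ Vanya ∩ Dana ∩ Jonas: 09:00-09:15, 10:00-11:45.
The last common window of at least 90 minutes is 10:00-11:45; a 90-minute meeting can start as late as 10:15 and still end by 11:45.

10:15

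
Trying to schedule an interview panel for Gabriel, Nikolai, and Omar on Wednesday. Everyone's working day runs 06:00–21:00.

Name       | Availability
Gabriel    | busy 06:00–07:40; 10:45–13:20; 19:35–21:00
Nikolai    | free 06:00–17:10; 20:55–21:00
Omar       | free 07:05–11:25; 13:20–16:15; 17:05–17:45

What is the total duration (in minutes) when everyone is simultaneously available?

365

Gabriel free: 07:40-10:45, 13:20-19:35 (invert busy blocks within the working day).
Nikolai free: 06:00-17:10, 20:55-21:00.
Omar free: 07:05-11:25, 13:20-16:15, 17:05-17:45.
Gabriel ∩ Nikolai: 07:40-10:45, 13:20-17:10.
Gabriel ∩ Nikolai ∩ Omar: 07:40-10:45, 13:20-16:15, 17:05-17:10.
Summing the common windows: 185 + 175 + 5 = 365 minutes.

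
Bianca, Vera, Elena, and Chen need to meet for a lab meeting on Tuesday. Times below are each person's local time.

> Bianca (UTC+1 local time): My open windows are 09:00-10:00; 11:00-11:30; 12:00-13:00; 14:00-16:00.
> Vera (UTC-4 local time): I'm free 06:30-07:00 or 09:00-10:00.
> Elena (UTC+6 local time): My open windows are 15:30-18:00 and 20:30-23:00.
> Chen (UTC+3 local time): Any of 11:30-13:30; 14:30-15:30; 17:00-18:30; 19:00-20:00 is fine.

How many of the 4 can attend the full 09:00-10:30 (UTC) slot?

Bianca in UTC: 08:00-09:00, 10:00-10:30, 11:00-12:00, 13:00-15:00 (subtract 1h to convert from UTC+1).
Vera in UTC: 10:30-11:00, 13:00-14:00 (add 4h to convert from UTC-4).
Elena in UTC: 09:30-12:00, 14:30-17:00 (subtract 6h to convert from UTC+6).
Chen in UTC: 08:30-10:30, 11:30-12:30, 14:00-15:30, 16:00-17:00 (subtract 3h to convert from UTC+3).
Chen can make the full 09:00-10:30 slot — that's 1.

1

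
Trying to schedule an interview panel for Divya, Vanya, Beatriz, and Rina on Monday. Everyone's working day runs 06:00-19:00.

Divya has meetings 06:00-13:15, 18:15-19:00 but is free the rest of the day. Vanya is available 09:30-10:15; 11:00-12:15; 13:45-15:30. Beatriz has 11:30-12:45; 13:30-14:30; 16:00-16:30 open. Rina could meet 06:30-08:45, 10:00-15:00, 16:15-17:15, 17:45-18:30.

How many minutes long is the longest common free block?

45

Divya free: 13:15-18:15 (invert busy blocks within the working day).
Vanya free: 09:30-10:15, 11:00-12:15, 13:45-15:30.
Beatriz free: 11:30-12:45, 13:30-14:30, 16:00-16:30.
Rina free: 06:30-08:45, 10:00-15:00, 16:15-17:15, 17:45-18:30.
Divya ∩ Vanya: 13:45-15:30.
Divya ∩ Vanya ∩ Beatriz: 13:45-14:30.
Divya ∩ Vanya ∩ Beatriz ∩ Rina: 13:45-14:30.
The longest is 13:45-14:30 at 45 minutes.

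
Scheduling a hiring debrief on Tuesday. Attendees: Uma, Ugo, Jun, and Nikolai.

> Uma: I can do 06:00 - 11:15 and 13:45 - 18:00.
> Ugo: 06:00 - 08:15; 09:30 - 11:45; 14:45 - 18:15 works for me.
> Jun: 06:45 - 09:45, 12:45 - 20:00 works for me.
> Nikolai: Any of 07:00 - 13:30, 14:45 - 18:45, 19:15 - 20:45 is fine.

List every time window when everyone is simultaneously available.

Uma ∩ Ugo: 06:00-08:15, 09:30-11:15, 14:45-18:00.
Uma ∩ Ugo ∩ Jun: 06:45-08:15, 09:30-09:45, 14:45-18:00.
Uma ∩ Ugo ∩ Jun ∩ Nikolai: 07:00-08:15, 09:30-09:45, 14:45-18:00.

07:00-08:15, 09:30-09:45, 14:45-18:00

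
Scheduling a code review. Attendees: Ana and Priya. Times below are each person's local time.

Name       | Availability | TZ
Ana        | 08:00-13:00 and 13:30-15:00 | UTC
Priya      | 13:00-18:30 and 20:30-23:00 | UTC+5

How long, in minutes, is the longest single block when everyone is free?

Ana in UTC: 08:00-13:00, 13:30-15:00.
Priya in UTC: 08:00-13:30, 15:30-18:00 (subtract 5h to convert from UTC+5).
Ana ∩ Priya: 08:00-13:00.
The longest is 08:00-13:00 at 300 minutes.

300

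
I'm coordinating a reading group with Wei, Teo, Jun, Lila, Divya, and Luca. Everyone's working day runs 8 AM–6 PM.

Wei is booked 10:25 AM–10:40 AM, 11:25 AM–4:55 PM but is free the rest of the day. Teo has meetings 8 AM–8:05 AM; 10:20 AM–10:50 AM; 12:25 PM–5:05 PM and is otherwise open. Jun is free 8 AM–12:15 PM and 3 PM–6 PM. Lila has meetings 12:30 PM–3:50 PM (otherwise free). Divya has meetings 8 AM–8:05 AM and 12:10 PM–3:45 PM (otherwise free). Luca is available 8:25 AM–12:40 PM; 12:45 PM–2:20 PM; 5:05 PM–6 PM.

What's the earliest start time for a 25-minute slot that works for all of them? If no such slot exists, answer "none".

Wei free: 08:00-10:25, 10:40-11:25, 16:55-18:00 (invert busy blocks within the working day).
Teo free: 08:05-10:20, 10:50-12:25, 17:05-18:00 (invert busy blocks within the working day).
Jun free: 08:00-12:15, 15:00-18:00.
Lila free: 08:00-12:30, 15:50-18:00 (invert busy blocks within the working day).
Divya free: 08:05-12:10, 15:45-18:00 (invert busy blocks within the working day).
Luca free: 08:25-12:40, 12:45-14:20, 17:05-18:00.
Wei ∩ Teo: 08:05-10:20, 10:50-11:25, 17:05-18:00.
Wei ∩ Teo ∩ Jun: 08:05-10:20, 10:50-11:25, 17:05-18:00.
Wei ∩ Teo ∩ Jun ∩ Lila: 08:05-10:20, 10:50-11:25, 17:05-18:00.
Wei ∩ Teo ∩ Jun ∩ Lila ∩ Divya: 08:05-10:20, 10:50-11:25, 17:05-18:00.
Wei ∩ Teo ∩ Jun ∩ Lila ∩ Divya ∩ Luca: 08:25-10:20, 10:50-11:25, 17:05-18:00.
So the common availability across everyone is 08:25-10:20, 10:50-11:25, 17:05-18:00.
The first common window of at least 25 minutes is 08:25-10:20, so the earliest start is 08:25.

08:25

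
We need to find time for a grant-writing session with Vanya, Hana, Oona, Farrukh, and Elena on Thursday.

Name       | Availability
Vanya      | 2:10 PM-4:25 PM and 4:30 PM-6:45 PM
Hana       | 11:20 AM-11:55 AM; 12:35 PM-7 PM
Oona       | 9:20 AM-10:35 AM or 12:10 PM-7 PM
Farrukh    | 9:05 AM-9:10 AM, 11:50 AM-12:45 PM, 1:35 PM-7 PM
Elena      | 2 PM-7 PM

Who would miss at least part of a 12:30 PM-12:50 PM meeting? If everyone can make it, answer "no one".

Elena, Farrukh, Hana, Vanya

Vanya: not fully free for 12:30-12:50. Hana: not fully free for 12:30-12:50. Oona: free for 12:30-12:50. Farrukh: not fully free for 12:30-12:50. Elena: not fully free for 12:30-12:50.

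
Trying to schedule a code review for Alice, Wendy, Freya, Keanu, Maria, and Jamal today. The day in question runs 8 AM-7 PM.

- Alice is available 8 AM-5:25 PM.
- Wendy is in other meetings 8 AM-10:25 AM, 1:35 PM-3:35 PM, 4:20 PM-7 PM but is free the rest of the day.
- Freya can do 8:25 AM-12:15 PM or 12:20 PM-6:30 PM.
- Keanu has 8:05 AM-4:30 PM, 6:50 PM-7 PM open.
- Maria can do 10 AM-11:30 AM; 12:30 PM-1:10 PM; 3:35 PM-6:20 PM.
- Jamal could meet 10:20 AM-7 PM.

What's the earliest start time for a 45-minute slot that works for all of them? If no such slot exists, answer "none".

10:25

Alice free: 08:00-17:25.
Wendy free: 10:25-13:35, 15:35-16:20 (invert busy blocks within the working day).
Freya free: 08:25-12:15, 12:20-18:30.
Keanu free: 08:05-16:30, 18:50-19:00.
Maria free: 10:00-11:30, 12:30-13:10, 15:35-18:20.
Jamal free: 10:20-19:00.
Alice ∩ Wendy: 10:25-13:35, 15:35-16:20.
Alice ∩ Wendy ∩ Freya: 10:25-12:15, 12:20-13:35, 15:35-16:20.
Alice ∩ Wendy ∩ Freya ∩ Keanu: 10:25-12:15, 12:20-13:35, 15:35-16:20.
Alice ∩ Wendy ∩ Freya ∩ Keanu ∩ Maria: 10:25-11:30, 12:30-13:10, 15:35-16:20.
Alice ∩ Wendy ∩ Freya ∩ Keanu ∩ Maria ∩ Jamal: 10:25-11:30, 12:30-13:10, 15:35-16:20.
The first common window of at least 45 minutes is 10:25-11:30, so the earliest start is 10:25.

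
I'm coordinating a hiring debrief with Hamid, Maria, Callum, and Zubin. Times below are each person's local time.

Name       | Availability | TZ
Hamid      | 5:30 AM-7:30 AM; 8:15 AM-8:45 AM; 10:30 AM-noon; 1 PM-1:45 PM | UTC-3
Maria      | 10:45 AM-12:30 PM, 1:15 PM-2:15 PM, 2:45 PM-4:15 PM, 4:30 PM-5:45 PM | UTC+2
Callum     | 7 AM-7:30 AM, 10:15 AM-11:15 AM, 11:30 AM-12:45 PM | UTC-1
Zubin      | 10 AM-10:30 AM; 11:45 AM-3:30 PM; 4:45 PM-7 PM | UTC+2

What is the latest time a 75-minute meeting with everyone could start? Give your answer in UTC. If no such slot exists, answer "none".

none

Hamid in UTC: 08:30-10:30, 11:15-11:45, 13:30-15:00, 16:00-16:45 (add 3h to convert from UTC-3).
Maria in UTC: 08:45-10:30, 11:15-12:15, 12:45-14:15, 14:30-15:45 (subtract 2h to convert from UTC+2).
Callum in UTC: 08:00-08:30, 11:15-12:15, 12:30-13:45 (add 1h to convert from UTC-1).
Zubin in UTC: 08:00-08:30, 09:45-13:30, 14:45-17:00 (subtract 2h to convert from UTC+2).
Hamid ∩ Maria: 08:45-10:30, 11:15-11:45, 13:30-14:15, 14:30-15:00.
Hamid ∩ Maria ∩ Callum: 11:15-11:45, 13:30-13:45.
Hamid ∩ Maria ∩ Callum ∩ Zubin: 11:15-11:45.
No common window is at least 75 minutes long.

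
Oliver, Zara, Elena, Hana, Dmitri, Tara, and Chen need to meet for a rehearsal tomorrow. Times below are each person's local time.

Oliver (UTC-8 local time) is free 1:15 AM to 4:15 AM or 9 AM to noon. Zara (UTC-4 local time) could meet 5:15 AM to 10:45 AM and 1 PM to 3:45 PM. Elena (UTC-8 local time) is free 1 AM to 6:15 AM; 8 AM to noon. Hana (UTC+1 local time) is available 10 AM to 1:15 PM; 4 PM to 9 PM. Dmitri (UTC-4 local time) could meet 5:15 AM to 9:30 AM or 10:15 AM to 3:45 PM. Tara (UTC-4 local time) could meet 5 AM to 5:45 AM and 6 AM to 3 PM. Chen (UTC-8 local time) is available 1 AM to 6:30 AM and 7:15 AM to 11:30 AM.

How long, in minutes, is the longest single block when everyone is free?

Oliver in UTC: 09:15-12:15, 17:00-20:00 (add 8h to convert from UTC-8).
Zara in UTC: 09:15-14:45, 17:00-19:45 (add 4h to convert from UTC-4).
Elena in UTC: 09:00-14:15, 16:00-20:00 (add 8h to convert from UTC-8).
Hana in UTC: 09:00-12:15, 15:00-20:00 (subtract 1h to convert from UTC+1).
Dmitri in UTC: 09:15-13:30, 14:15-19:45 (add 4h to convert from UTC-4).
Tara in UTC: 09:00-09:45, 10:00-19:00 (add 4h to convert from UTC-4).
Chen in UTC: 09:00-14:30, 15:15-19:30 (add 8h to convert from UTC-8).
Oliver ∩ Zara: 09:15-12:15, 17:00-19:45.
Oliver ∩ Zara ∩ Elena: 09:15-12:15, 17:00-19:45.
Oliver ∩ Zara ∩ Elena ∩ Hana: 09:15-12:15, 17:00-19:45.
Oliver ∩ Zara ∩ Elena ∩ Hana ∩ Dmitri: 09:15-12:15, 17:00-19:45.
Oliver ∩ Zara ∩ Elena ∩ Hana ∩ Dmitri ∩ Tara: 09:15-09:45, 10:00-12:15, 17:00-19:00.
Oliver ∩ Zara ∩ Elena ∩ Hana ∩ Dmitri ∩ Tara ∩ Chen: 09:15-09:45, 10:00-12:15, 17:00-19:00.
Those are the intersection windows.
The longest is 10:00-12:15 at 135 minutes.

135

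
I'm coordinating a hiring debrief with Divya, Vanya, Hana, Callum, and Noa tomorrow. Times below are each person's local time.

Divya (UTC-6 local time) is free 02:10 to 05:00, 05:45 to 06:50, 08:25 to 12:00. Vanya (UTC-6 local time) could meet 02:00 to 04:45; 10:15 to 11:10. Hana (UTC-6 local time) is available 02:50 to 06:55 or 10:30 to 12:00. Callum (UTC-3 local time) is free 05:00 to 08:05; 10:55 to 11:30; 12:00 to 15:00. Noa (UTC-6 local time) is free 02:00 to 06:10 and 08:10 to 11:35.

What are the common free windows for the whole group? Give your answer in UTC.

Divya in UTC: 08:10-11:00, 11:45-12:50, 14:25-18:00 (add 6h to convert from UTC-6).
Vanya in UTC: 08:00-10:45, 16:15-17:10 (add 6h to convert from UTC-6).
Hana in UTC: 08:50-12:55, 16:30-18:00 (add 6h to convert from UTC-6).
Callum in UTC: 08:00-11:05, 13:55-14:30, 15:00-18:00 (add 3h to convert from UTC-3).
Noa in UTC: 08:00-12:10, 14:10-17:35 (add 6h to convert from UTC-6).
Divya ∩ Vanya: 08:10-10:45, 16:15-17:10.
Divya ∩ Vanya ∩ Hana: 08:50-10:45, 16:30-17:10.
Divya ∩ Vanya ∩ Hana ∩ Callum: 08:50-10:45, 16:30-17:10.
Divya ∩ Vanya ∩ Hana ∩ Callum ∩ Noa: 08:50-10:45, 16:30-17:10.

08:50-10:45, 16:30-17:10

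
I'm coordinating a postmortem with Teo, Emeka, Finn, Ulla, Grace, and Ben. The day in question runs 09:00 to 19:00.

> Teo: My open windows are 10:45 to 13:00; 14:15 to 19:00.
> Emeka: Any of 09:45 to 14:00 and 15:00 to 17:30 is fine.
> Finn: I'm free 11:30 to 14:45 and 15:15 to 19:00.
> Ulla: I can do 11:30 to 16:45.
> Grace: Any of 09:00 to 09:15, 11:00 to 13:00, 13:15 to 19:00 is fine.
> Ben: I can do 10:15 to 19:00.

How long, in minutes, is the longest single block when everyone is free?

90

Teo ∩ Emeka: 10:45-13:00, 15:00-17:30.
Teo ∩ Emeka ∩ Finn: 11:30-13:00, 15:15-17:30.
Teo ∩ Emeka ∩ Finn ∩ Ulla: 11:30-13:00, 15:15-16:45.
Teo ∩ Emeka ∩ Finn ∩ Ulla ∩ Grace: 11:30-13:00, 15:15-16:45.
Teo ∩ Emeka ∩ Finn ∩ Ulla ∩ Grace ∩ Ben: 11:30-13:00, 15:15-16:45.
The longest is 11:30-13:00 at 90 minutes.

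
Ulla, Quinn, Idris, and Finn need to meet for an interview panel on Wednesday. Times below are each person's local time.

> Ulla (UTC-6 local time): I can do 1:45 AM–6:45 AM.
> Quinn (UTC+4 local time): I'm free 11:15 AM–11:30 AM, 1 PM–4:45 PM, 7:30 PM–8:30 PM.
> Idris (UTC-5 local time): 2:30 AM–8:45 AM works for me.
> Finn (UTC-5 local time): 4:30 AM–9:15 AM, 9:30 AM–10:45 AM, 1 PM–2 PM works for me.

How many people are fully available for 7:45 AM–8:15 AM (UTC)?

Ulla in UTC: 07:45-12:45 (add 6h to convert from UTC-6).
Quinn in UTC: 07:15-07:30, 09:00-12:45, 15:30-16:30 (subtract 4h to convert from UTC+4).
Idris in UTC: 07:30-13:45 (add 5h to convert from UTC-5).
Finn in UTC: 09:30-14:15, 14:30-15:45, 18:00-19:00 (add 5h to convert from UTC-5).
Ulla and Idris can make the full 07:45-08:15 slot — that's 2.

2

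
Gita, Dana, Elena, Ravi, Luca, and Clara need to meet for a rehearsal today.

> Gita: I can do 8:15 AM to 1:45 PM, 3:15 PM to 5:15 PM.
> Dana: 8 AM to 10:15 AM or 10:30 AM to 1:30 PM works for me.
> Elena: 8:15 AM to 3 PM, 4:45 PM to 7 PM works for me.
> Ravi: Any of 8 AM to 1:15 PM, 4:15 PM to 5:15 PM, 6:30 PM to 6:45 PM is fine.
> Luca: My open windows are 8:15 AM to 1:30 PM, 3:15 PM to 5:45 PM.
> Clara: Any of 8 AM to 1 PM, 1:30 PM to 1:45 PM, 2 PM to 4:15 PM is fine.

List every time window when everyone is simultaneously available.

Gita ∩ Dana: 08:15-10:15, 10:30-13:30.
Gita ∩ Dana ∩ Elena: 08:15-10:15, 10:30-13:30.
Gita ∩ Dana ∩ Elena ∩ Ravi: 08:15-10:15, 10:30-13:15.
Gita ∩ Dana ∩ Elena ∩ Ravi ∩ Luca: 08:15-10:15, 10:30-13:15.
Gita ∩ Dana ∩ Elena ∩ Ravi ∩ Luca ∩ Clara: 08:15-10:15, 10:30-13:00.
So the common availability across everyone is 08:15-10:15, 10:30-13:00.

08:15-10:15, 10:30-13:00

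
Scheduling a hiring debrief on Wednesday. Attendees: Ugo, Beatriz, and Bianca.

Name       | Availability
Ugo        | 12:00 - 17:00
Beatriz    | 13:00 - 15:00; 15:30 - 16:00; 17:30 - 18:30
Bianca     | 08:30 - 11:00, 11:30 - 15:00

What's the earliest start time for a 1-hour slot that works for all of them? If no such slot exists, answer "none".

13:00

Ugo ∩ Beatriz: 13:00-15:00, 15:30-16:00.
Ugo ∩ Beatriz ∩ Bianca: 13:00-15:00.
The first common window of at least 60 minutes is 13:00-15:00, so the earliest start is 13:00.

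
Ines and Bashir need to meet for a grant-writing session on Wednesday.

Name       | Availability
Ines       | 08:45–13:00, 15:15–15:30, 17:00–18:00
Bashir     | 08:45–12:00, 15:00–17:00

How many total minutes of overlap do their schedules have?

210

Ines ∩ Bashir: 08:45-12:00, 15:15-15:30.
So the common availability across everyone is 08:45-12:00, 15:15-15:30.
Summing the common windows: 195 + 15 = 210 minutes.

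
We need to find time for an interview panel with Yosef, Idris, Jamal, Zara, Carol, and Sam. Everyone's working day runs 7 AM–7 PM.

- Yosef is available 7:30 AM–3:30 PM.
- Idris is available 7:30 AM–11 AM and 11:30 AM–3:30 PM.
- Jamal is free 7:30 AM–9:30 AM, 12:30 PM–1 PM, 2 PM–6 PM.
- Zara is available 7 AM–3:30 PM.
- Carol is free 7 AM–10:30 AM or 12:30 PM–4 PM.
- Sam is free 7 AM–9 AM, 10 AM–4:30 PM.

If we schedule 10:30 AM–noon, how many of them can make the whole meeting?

Yosef, Zara, and Sam can make the full 10:30-12:00 slot — that's 3.

3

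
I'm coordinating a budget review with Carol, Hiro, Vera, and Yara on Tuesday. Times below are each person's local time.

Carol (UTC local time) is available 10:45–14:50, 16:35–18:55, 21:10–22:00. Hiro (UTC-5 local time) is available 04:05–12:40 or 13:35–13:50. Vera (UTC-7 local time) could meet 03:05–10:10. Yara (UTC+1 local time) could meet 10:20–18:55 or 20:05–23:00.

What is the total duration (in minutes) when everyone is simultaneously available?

280

Carol in UTC: 10:45-14:50, 16:35-18:55, 21:10-22:00.
Hiro in UTC: 09:05-17:40, 18:35-18:50 (add 5h to convert from UTC-5).
Vera in UTC: 10:05-17:10 (add 7h to convert from UTC-7).
Yara in UTC: 09:20-17:55, 19:05-22:00 (subtract 1h to convert from UTC+1).
Carol ∩ Hiro: 10:45-14:50, 16:35-17:40, 18:35-18:50.
Carol ∩ Hiro ∩ Vera: 10:45-14:50, 16:35-17:10.
Carol ∩ Hiro ∩ Vera ∩ Yara: 10:45-14:50, 16:35-17:10.
So the common availability across everyone is 10:45-14:50, 16:35-17:10.
Summing the common windows: 245 + 35 = 280 minutes.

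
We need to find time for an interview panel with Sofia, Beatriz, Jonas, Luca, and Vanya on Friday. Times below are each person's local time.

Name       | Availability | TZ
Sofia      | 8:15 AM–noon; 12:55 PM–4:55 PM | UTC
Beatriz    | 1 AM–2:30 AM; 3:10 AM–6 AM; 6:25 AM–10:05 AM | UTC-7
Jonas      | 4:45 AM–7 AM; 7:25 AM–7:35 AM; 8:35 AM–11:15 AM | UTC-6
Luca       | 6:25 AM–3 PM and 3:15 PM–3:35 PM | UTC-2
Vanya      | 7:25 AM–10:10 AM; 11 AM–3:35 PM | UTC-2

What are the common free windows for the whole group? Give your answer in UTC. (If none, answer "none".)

10:45-12:00, 13:25-13:35, 14:35-16:55

Sofia in UTC: 08:15-12:00, 12:55-16:55.
Beatriz in UTC: 08:00-09:30, 10:10-13:00, 13:25-17:05 (add 7h to convert from UTC-7).
Jonas in UTC: 10:45-13:00, 13:25-13:35, 14:35-17:15 (add 6h to convert from UTC-6).
Luca in UTC: 08:25-17:00, 17:15-17:35 (add 2h to convert from UTC-2).
Vanya in UTC: 09:25-12:10, 13:00-17:35 (add 2h to convert from UTC-2).
Sofia ∩ Beatriz: 08:15-09:30, 10:10-12:00, 12:55-13:00, 13:25-16:55.
Sofia ∩ Beatriz ∩ Jonas: 10:45-12:00, 12:55-13:00, 13:25-13:35, 14:35-16:55.
Sofia ∩ Beatriz ∩ Jonas ∩ Luca: 10:45-12:00, 12:55-13:00, 13:25-13:35, 14:35-16:55.
Sofia ∩ Beatriz ∩ Jonas ∩ Luca ∩ Vanya: 10:45-12:00, 13:25-13:35, 14:35-16:55.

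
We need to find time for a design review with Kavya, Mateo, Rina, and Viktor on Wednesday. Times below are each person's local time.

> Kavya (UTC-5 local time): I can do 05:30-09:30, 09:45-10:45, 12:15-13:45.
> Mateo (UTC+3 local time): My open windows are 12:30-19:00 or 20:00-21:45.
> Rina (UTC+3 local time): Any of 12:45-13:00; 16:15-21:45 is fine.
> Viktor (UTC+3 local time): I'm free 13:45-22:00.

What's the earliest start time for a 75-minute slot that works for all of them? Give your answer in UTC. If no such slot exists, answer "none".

Kavya in UTC: 10:30-14:30, 14:45-15:45, 17:15-18:45 (add 5h to convert from UTC-5).
Mateo in UTC: 09:30-16:00, 17:00-18:45 (subtract 3h to convert from UTC+3).
Rina in UTC: 09:45-10:00, 13:15-18:45 (subtract 3h to convert from UTC+3).
Viktor in UTC: 10:45-19:00 (subtract 3h to convert from UTC+3).
Kavya ∩ Mateo: 10:30-14:30, 14:45-15:45, 17:15-18:45.
Kavya ∩ Mateo ∩ Rina: 13:15-14:30, 14:45-15:45, 17:15-18:45.
Kavya ∩ Mateo ∩ Rina ∩ Viktor: 13:15-14:30, 14:45-15:45, 17:15-18:45.
The first common window of at least 75 minutes is 13:15-14:30, so the earliest start is 13:15.

13:15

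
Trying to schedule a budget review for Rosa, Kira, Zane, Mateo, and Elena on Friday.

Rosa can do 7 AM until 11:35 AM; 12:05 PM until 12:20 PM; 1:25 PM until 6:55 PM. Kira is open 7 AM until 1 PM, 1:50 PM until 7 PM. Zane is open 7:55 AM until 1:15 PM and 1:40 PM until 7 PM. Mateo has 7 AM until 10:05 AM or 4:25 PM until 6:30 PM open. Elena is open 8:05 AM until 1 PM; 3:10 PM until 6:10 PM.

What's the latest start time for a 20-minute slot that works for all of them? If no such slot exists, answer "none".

Rosa ∩ Kira: 07:00-11:35, 12:05-12:20, 13:50-18:55.
Rosa ∩ Kira ∩ Zane: 07:55-11:35, 12:05-12:20, 13:50-18:55.
Rosa ∩ Kira ∩ Zane ∩ Mateo: 07:55-10:05, 16:25-18:30.
Rosa ∩ Kira ∩ Zane ∩ Mateo ∩ Elena: 08:05-10:05, 16:25-18:10.
The last common window of at least 20 minutes is 16:25-18:10; a 20-minute meeting can start as late as 17:50 and still end by 18:10.

17:50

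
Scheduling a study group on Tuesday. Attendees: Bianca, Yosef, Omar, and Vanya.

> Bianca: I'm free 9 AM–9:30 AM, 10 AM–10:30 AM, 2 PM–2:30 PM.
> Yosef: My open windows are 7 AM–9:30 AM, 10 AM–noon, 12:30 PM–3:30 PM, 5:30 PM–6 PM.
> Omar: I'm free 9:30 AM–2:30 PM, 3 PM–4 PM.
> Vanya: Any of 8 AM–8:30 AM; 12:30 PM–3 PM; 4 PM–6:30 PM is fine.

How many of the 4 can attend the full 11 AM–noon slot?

2

Yosef and Omar can make the full 11:00-12:00 slot — that's 2.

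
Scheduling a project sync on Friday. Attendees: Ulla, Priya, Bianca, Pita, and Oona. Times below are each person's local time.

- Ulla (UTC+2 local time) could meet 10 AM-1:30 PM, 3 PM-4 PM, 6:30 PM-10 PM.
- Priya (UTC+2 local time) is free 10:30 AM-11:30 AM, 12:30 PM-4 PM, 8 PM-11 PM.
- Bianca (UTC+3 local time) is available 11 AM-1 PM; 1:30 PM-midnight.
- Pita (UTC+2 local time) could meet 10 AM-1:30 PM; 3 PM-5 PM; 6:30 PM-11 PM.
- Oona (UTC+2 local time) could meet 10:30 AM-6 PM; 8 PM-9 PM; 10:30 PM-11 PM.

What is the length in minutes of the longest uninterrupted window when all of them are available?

Ulla in UTC: 08:00-11:30, 13:00-14:00, 16:30-20:00 (subtract 2h to convert from UTC+2).
Priya in UTC: 08:30-09:30, 10:30-14:00, 18:00-21:00 (subtract 2h to convert from UTC+2).
Bianca in UTC: 08:00-10:00, 10:30-21:00 (subtract 3h to convert from UTC+3).
Pita in UTC: 08:00-11:30, 13:00-15:00, 16:30-21:00 (subtract 2h to convert from UTC+2).
Oona in UTC: 08:30-16:00, 18:00-19:00, 20:30-21:00 (subtract 2h to convert from UTC+2).
Ulla ∩ Priya: 08:30-09:30, 10:30-11:30, 13:00-14:00, 18:00-20:00.
Ulla ∩ Priya ∩ Bianca: 08:30-09:30, 10:30-11:30, 13:00-14:00, 18:00-20:00.
Ulla ∩ Priya ∩ Bianca ∩ Pita: 08:30-09:30, 10:30-11:30, 13:00-14:00, 18:00-20:00.
Ulla ∩ Priya ∩ Bianca ∩ Pita ∩ Oona: 08:30-09:30, 10:30-11:30, 13:00-14:00, 18:00-19:00.
The longest is 08:30-09:30 at 60 minutes.

60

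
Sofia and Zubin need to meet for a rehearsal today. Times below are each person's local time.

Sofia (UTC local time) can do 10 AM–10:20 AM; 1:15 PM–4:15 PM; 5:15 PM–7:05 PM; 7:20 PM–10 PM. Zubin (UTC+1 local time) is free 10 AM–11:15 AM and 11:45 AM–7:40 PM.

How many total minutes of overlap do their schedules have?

Sofia in UTC: 10:00-10:20, 13:15-16:15, 17:15-19:05, 19:20-22:00.
Zubin in UTC: 09:00-10:15, 10:45-18:40 (subtract 1h to convert from UTC+1).
Sofia ∩ Zubin: 10:00-10:15, 13:15-16:15, 17:15-18:40.
So the common availability across everyone is 10:00-10:15, 13:15-16:15, 17:15-18:40.
Summing the common windows: 15 + 180 + 85 = 280 minutes.

280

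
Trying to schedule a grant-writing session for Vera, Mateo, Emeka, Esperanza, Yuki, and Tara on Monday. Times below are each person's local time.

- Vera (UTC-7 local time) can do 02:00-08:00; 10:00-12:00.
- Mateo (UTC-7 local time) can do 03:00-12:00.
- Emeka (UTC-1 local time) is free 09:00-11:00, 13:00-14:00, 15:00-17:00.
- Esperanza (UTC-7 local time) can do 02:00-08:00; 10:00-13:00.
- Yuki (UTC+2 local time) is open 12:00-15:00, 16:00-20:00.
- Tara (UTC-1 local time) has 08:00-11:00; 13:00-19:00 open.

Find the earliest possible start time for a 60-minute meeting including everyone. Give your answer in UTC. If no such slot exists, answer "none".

10:00

Vera in UTC: 09:00-15:00, 17:00-19:00 (add 7h to convert from UTC-7).
Mateo in UTC: 10:00-19:00 (add 7h to convert from UTC-7).
Emeka in UTC: 10:00-12:00, 14:00-15:00, 16:00-18:00 (add 1h to convert from UTC-1).
Esperanza in UTC: 09:00-15:00, 17:00-20:00 (add 7h to convert from UTC-7).
Yuki in UTC: 10:00-13:00, 14:00-18:00 (subtract 2h to convert from UTC+2).
Tara in UTC: 09:00-12:00, 14:00-20:00 (add 1h to convert from UTC-1).
Vera ∩ Mateo: 10:00-15:00, 17:00-19:00.
Vera ∩ Mateo ∩ Emeka: 10:00-12:00, 14:00-15:00, 17:00-18:00.
Vera ∩ Mateo ∩ Emeka ∩ Esperanza: 10:00-12:00, 14:00-15:00, 17:00-18:00.
Vera ∩ Mateo ∩ Emeka ∩ Esperanza ∩ Yuki: 10:00-12:00, 14:00-15:00, 17:00-18:00.
Vera ∩ Mateo ∩ Emeka ∩ Esperanza ∩ Yuki ∩ Tara: 10:00-12:00, 14:00-15:00, 17:00-18:00.
The first common window of at least 60 minutes is 10:00-12:00, so the earliest start is 10:00.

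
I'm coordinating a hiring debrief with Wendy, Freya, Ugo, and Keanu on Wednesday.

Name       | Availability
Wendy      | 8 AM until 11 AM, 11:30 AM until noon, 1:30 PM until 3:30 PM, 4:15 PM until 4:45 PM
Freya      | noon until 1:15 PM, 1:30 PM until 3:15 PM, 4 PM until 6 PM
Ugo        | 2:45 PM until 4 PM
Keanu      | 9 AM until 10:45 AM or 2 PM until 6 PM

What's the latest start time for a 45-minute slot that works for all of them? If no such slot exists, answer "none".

Wendy ∩ Freya: 13:30-15:15, 16:15-16:45.
Wendy ∩ Freya ∩ Ugo: 14:45-15:15.
Wendy ∩ Freya ∩ Ugo ∩ Keanu: 14:45-15:15.
Those are the intersection windows.
No common window is at least 45 minutes long.

none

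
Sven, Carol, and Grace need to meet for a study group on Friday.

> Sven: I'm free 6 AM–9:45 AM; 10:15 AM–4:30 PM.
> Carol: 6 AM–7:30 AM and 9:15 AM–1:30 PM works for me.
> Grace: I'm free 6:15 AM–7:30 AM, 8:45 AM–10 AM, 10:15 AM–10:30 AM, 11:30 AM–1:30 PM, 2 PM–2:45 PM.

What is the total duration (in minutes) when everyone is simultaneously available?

Sven ∩ Carol: 06:00-07:30, 09:15-09:45, 10:15-13:30.
Sven ∩ Carol ∩ Grace: 06:15-07:30, 09:15-09:45, 10:15-10:30, 11:30-13:30.
Those are the intersection windows.
Summing the common windows: 75 + 30 + 15 + 120 = 240 minutes.

240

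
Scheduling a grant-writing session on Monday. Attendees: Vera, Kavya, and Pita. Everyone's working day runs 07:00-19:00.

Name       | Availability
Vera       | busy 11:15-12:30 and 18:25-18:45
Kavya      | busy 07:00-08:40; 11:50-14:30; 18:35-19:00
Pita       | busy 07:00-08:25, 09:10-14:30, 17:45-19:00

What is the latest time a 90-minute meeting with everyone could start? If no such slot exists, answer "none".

16:15

Vera free: 07:00-11:15, 12:30-18:25, 18:45-19:00 (invert busy blocks within the working day).
Kavya free: 08:40-11:50, 14:30-18:35 (invert busy blocks within the working day).
Pita free: 08:25-09:10, 14:30-17:45 (invert busy blocks within the working day).
Vera ∩ Kavya: 08:40-11:15, 14:30-18:25.
Vera ∩ Kavya ∩ Pita: 08:40-09:10, 14:30-17:45.
So the common availability across everyone is 08:40-09:10, 14:30-17:45.
The last common window of at least 90 minutes is 14:30-17:45; a 90-minute meeting can start as late as 16:15 and still end by 17:45.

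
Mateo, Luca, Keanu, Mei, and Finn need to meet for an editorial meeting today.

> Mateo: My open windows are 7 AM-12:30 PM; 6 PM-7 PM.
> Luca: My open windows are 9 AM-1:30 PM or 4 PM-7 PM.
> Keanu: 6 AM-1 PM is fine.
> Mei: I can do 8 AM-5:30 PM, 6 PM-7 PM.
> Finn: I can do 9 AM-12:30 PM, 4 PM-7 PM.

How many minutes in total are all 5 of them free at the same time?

210

Mateo ∩ Luca: 09:00-12:30, 18:00-19:00.
Mateo ∩ Luca ∩ Keanu: 09:00-12:30.
Mateo ∩ Luca ∩ Keanu ∩ Mei: 09:00-12:30.
Mateo ∩ Luca ∩ Keanu ∩ Mei ∩ Finn: 09:00-12:30.
That's a single block of 210 minutes.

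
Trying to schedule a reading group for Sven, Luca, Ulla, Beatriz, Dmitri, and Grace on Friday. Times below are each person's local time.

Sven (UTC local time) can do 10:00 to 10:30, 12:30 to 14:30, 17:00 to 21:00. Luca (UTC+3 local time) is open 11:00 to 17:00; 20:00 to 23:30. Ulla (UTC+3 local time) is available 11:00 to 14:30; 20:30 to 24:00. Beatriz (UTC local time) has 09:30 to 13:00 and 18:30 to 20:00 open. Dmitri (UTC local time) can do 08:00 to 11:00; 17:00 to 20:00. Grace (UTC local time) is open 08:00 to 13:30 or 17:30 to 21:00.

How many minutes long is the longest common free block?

90

Sven in UTC: 10:00-10:30, 12:30-14:30, 17:00-21:00.
Luca in UTC: 08:00-14:00, 17:00-20:30 (subtract 3h to convert from UTC+3).
Ulla in UTC: 08:00-11:30, 17:30-21:00 (subtract 3h to convert from UTC+3).
Beatriz in UTC: 09:30-13:00, 18:30-20:00.
Dmitri in UTC: 08:00-11:00, 17:00-20:00.
Grace in UTC: 08:00-13:30, 17:30-21:00.
Sven ∩ Luca: 10:00-10:30, 12:30-14:00, 17:00-20:30.
Sven ∩ Luca ∩ Ulla: 10:00-10:30, 17:30-20:30.
Sven ∩ Luca ∩ Ulla ∩ Beatriz: 10:00-10:30, 18:30-20:00.
Sven ∩ Luca ∩ Ulla ∩ Beatriz ∩ Dmitri: 10:00-10:30, 18:30-20:00.
Sven ∩ Luca ∩ Ulla ∩ Beatriz ∩ Dmitri ∩ Grace: 10:00-10:30, 18:30-20:00.
The longest is 18:30-20:00 at 90 minutes.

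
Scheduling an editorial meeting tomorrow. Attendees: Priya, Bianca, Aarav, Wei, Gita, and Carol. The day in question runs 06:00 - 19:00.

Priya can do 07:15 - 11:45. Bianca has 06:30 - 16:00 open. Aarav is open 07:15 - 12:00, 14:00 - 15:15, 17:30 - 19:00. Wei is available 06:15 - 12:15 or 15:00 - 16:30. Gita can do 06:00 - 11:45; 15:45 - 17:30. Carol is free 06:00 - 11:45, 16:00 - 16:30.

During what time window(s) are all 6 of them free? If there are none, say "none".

Priya ∩ Bianca: 07:15-11:45.
Priya ∩ Bianca ∩ Aarav: 07:15-11:45.
Priya ∩ Bianca ∩ Aarav ∩ Wei: 07:15-11:45.
Priya ∩ Bianca ∩ Aarav ∩ Wei ∩ Gita: 07:15-11:45.
Priya ∩ Bianca ∩ Aarav ∩ Wei ∩ Gita ∩ Carol: 07:15-11:45.
Those are the intersection windows.

07:15-11:45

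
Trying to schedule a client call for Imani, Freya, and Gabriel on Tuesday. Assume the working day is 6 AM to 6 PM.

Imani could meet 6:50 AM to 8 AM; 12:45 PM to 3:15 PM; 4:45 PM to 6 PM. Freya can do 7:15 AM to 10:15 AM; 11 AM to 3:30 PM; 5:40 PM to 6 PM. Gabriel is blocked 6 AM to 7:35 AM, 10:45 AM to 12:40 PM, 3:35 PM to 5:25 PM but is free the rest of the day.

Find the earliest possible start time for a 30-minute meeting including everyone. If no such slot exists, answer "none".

Imani free: 06:50-08:00, 12:45-15:15, 16:45-18:00.
Freya free: 07:15-10:15, 11:00-15:30, 17:40-18:00.
Gabriel free: 07:35-10:45, 12:40-15:35, 17:25-18:00 (invert busy blocks within the working day).
Imani ∩ Freya: 07:15-08:00, 12:45-15:15, 17:40-18:00.
Imani ∩ Freya ∩ Gabriel: 07:35-08:00, 12:45-15:15, 17:40-18:00.
Those are the intersection windows.
The first common window of at least 30 minutes is 12:45-15:15, so the earliest start is 12:45.

12:45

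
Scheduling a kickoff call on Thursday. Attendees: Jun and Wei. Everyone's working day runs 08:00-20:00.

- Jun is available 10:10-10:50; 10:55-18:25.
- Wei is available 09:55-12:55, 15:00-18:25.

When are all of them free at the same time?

10:10-10:50, 10:55-12:55, 15:00-18:25

Jun ∩ Wei: 10:10-10:50, 10:55-12:55, 15:00-18:25.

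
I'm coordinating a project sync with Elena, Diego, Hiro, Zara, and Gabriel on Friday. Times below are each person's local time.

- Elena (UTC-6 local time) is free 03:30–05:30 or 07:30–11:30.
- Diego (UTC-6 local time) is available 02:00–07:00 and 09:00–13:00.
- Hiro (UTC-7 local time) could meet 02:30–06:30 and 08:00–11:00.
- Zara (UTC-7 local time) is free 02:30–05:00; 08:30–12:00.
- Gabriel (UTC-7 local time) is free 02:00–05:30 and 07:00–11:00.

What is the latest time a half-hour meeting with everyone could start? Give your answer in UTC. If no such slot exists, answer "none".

Elena in UTC: 09:30-11:30, 13:30-17:30 (add 6h to convert from UTC-6).
Diego in UTC: 08:00-13:00, 15:00-19:00 (add 6h to convert from UTC-6).
Hiro in UTC: 09:30-13:30, 15:00-18:00 (add 7h to convert from UTC-7).
Zara in UTC: 09:30-12:00, 15:30-19:00 (add 7h to convert from UTC-7).
Gabriel in UTC: 09:00-12:30, 14:00-18:00 (add 7h to convert from UTC-7).
Elena ∩ Diego: 09:30-11:30, 15:00-17:30.
Elena ∩ Diego ∩ Hiro: 09:30-11:30, 15:00-17:30.
Elena ∩ Diego ∩ Hiro ∩ Zara: 09:30-11:30, 15:30-17:30.
Elena ∩ Diego ∩ Hiro ∩ Zara ∩ Gabriel: 09:30-11:30, 15:30-17:30.
The last common window of at least 30 minutes is 15:30-17:30; a 30-minute meeting can start as late as 17:00 and still end by 17:30.

17:00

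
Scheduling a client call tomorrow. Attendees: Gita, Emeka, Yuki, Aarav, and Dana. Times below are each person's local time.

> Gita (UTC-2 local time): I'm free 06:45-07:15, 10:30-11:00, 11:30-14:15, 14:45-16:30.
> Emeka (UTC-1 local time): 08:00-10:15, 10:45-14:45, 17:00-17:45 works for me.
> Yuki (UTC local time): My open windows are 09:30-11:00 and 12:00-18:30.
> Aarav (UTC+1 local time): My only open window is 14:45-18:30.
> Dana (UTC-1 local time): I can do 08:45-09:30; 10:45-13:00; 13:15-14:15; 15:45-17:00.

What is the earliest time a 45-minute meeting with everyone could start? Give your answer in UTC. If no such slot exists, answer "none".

14:15

Gita in UTC: 08:45-09:15, 12:30-13:00, 13:30-16:15, 16:45-18:30 (add 2h to convert from UTC-2).
Emeka in UTC: 09:00-11:15, 11:45-15:45, 18:00-18:45 (add 1h to convert from UTC-1).
Yuki in UTC: 09:30-11:00, 12:00-18:30.
Aarav in UTC: 13:45-17:30 (subtract 1h to convert from UTC+1).
Dana in UTC: 09:45-10:30, 11:45-14:00, 14:15-15:15, 16:45-18:00 (add 1h to convert from UTC-1).
Gita ∩ Emeka: 09:00-09:15, 12:30-13:00, 13:30-15:45, 18:00-18:30.
Gita ∩ Emeka ∩ Yuki: 12:30-13:00, 13:30-15:45, 18:00-18:30.
Gita ∩ Emeka ∩ Yuki ∩ Aarav: 13:45-15:45.
Gita ∩ Emeka ∩ Yuki ∩ Aarav ∩ Dana: 13:45-14:00, 14:15-15:15.
Those are the intersection windows.
The first common window of at least 45 minutes is 14:15-15:15, so the earliest start is 14:15.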